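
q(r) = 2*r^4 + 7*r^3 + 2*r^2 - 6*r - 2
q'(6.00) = 2502.00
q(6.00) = 4138.00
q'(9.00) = 7563.00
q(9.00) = 18331.00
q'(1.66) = 95.10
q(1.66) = 40.76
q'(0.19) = -4.43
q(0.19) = -3.02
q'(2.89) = 374.05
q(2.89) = 305.84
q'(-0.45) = -4.28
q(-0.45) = 0.55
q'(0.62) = 6.46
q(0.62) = -2.99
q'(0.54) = 3.54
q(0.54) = -3.38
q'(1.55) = 80.44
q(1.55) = 31.12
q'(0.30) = -2.69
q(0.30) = -3.41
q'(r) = 8*r^3 + 21*r^2 + 4*r - 6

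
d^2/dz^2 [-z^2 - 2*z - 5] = -2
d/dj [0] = 0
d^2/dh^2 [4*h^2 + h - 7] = 8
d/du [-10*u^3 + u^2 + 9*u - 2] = -30*u^2 + 2*u + 9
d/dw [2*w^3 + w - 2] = 6*w^2 + 1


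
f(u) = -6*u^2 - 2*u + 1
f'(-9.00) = 106.00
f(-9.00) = -467.00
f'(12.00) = -146.00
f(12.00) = -887.00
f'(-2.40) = 26.80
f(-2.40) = -28.76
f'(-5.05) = 58.60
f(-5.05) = -141.92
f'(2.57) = -32.84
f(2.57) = -43.77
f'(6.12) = -75.44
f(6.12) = -235.97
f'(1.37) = -18.44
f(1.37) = -13.00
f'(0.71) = -10.52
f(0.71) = -3.44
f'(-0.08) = -1.04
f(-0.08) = 1.12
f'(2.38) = -30.56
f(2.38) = -37.75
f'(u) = -12*u - 2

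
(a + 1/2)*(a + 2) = a^2 + 5*a/2 + 1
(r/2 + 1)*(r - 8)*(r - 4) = r^3/2 - 5*r^2 + 4*r + 32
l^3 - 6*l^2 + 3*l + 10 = (l - 5)*(l - 2)*(l + 1)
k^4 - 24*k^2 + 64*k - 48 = (k - 2)^3*(k + 6)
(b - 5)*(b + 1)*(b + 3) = b^3 - b^2 - 17*b - 15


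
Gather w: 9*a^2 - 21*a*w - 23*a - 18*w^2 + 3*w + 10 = 9*a^2 - 23*a - 18*w^2 + w*(3 - 21*a) + 10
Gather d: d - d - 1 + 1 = 0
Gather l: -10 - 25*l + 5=-25*l - 5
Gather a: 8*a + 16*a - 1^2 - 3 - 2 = 24*a - 6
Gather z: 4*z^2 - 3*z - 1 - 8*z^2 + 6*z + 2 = -4*z^2 + 3*z + 1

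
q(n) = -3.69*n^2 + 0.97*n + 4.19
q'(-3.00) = 23.11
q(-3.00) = -31.93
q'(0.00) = 0.97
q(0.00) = 4.19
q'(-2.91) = 22.45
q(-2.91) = -29.88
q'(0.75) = -4.56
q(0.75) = 2.84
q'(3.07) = -21.69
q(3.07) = -27.61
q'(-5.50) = 41.56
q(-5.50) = -112.77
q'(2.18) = -15.12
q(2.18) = -11.23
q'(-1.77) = 14.03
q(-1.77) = -9.09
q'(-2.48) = 19.27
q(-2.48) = -20.91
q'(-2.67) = 20.67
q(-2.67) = -24.71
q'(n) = 0.97 - 7.38*n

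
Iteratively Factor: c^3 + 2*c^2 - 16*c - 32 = (c - 4)*(c^2 + 6*c + 8) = (c - 4)*(c + 2)*(c + 4)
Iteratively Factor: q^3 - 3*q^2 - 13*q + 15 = (q - 1)*(q^2 - 2*q - 15) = (q - 1)*(q + 3)*(q - 5)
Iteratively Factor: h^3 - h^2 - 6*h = (h - 3)*(h^2 + 2*h) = (h - 3)*(h + 2)*(h)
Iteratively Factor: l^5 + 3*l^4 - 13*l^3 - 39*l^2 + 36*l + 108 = (l + 3)*(l^4 - 13*l^2 + 36) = (l + 2)*(l + 3)*(l^3 - 2*l^2 - 9*l + 18) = (l - 3)*(l + 2)*(l + 3)*(l^2 + l - 6) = (l - 3)*(l + 2)*(l + 3)^2*(l - 2)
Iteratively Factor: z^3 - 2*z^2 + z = (z)*(z^2 - 2*z + 1) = z*(z - 1)*(z - 1)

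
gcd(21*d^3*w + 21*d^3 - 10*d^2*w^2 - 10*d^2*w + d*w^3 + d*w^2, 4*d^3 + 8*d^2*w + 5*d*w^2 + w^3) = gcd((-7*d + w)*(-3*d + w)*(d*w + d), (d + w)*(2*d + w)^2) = 1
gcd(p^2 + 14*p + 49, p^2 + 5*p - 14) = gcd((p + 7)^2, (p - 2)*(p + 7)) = p + 7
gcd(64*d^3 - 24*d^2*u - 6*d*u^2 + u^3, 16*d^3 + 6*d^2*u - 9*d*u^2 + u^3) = 16*d^2 - 10*d*u + u^2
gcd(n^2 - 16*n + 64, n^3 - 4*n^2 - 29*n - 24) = n - 8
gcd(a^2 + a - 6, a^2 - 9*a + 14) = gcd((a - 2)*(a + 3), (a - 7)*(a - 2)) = a - 2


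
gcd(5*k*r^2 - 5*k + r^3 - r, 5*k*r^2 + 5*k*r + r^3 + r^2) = 5*k*r + 5*k + r^2 + r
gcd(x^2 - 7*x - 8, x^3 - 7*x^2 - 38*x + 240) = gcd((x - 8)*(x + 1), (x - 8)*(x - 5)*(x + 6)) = x - 8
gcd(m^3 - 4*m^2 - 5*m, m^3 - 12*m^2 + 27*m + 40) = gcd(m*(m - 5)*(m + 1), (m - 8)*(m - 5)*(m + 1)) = m^2 - 4*m - 5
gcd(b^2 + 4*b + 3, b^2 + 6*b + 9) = b + 3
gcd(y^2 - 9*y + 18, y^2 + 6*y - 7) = 1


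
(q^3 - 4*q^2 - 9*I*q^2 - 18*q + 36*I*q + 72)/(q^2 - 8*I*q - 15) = (q^2 + q*(-4 - 6*I) + 24*I)/(q - 5*I)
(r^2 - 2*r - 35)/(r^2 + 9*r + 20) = (r - 7)/(r + 4)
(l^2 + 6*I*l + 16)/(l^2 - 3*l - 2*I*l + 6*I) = (l + 8*I)/(l - 3)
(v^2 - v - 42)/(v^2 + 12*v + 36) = (v - 7)/(v + 6)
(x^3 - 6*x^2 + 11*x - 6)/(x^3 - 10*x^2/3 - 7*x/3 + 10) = 3*(x - 1)/(3*x + 5)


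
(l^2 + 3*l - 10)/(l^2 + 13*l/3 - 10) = 3*(l^2 + 3*l - 10)/(3*l^2 + 13*l - 30)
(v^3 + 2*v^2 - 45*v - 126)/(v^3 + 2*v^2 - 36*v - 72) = (v^2 - 4*v - 21)/(v^2 - 4*v - 12)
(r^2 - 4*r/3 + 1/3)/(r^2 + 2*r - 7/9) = 3*(r - 1)/(3*r + 7)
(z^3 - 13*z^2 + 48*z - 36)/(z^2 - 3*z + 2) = (z^2 - 12*z + 36)/(z - 2)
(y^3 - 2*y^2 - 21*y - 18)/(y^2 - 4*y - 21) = (y^2 - 5*y - 6)/(y - 7)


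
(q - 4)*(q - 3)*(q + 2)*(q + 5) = q^4 - 27*q^2 + 14*q + 120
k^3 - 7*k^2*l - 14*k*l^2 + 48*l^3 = (k - 8*l)*(k - 2*l)*(k + 3*l)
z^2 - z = z*(z - 1)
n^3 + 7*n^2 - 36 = (n - 2)*(n + 3)*(n + 6)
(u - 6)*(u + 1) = u^2 - 5*u - 6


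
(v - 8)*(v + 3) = v^2 - 5*v - 24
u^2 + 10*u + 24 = (u + 4)*(u + 6)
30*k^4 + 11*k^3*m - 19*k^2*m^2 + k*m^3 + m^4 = (-3*k + m)*(-2*k + m)*(k + m)*(5*k + m)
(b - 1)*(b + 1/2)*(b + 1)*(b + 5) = b^4 + 11*b^3/2 + 3*b^2/2 - 11*b/2 - 5/2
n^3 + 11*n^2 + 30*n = n*(n + 5)*(n + 6)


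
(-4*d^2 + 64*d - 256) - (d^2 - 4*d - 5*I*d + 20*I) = -5*d^2 + 68*d + 5*I*d - 256 - 20*I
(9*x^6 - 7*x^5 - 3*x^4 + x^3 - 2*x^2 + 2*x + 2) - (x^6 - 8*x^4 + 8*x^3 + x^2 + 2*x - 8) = 8*x^6 - 7*x^5 + 5*x^4 - 7*x^3 - 3*x^2 + 10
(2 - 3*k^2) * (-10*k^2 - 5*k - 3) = 30*k^4 + 15*k^3 - 11*k^2 - 10*k - 6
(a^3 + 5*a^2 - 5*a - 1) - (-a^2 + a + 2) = a^3 + 6*a^2 - 6*a - 3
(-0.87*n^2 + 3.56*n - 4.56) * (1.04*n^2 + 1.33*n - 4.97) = -0.9048*n^4 + 2.5453*n^3 + 4.3163*n^2 - 23.758*n + 22.6632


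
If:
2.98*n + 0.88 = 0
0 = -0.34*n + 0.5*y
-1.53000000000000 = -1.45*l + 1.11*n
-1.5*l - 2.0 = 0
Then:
No Solution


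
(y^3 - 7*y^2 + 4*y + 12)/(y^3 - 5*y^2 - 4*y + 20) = (y^2 - 5*y - 6)/(y^2 - 3*y - 10)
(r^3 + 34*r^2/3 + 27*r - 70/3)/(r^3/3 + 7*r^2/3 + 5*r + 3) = (3*r^3 + 34*r^2 + 81*r - 70)/(r^3 + 7*r^2 + 15*r + 9)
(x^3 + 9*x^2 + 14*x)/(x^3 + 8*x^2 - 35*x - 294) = x*(x + 2)/(x^2 + x - 42)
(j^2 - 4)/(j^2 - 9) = (j^2 - 4)/(j^2 - 9)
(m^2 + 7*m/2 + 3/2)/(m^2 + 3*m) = (m + 1/2)/m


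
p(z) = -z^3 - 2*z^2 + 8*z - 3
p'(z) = -3*z^2 - 4*z + 8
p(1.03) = 2.03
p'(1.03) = 0.70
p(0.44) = 0.05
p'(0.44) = 5.66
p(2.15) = -4.98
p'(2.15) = -14.47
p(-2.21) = -19.65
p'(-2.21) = 2.19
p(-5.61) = 65.73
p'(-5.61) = -63.98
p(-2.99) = -18.07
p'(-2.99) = -6.86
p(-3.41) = -13.88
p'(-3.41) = -13.24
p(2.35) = -8.22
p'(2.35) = -17.97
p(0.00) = -3.00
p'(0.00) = 8.00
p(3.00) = -24.00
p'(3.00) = -31.00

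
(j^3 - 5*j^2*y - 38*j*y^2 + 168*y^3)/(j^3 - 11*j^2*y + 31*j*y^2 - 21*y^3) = (j^2 + 2*j*y - 24*y^2)/(j^2 - 4*j*y + 3*y^2)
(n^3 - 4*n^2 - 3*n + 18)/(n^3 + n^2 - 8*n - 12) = (n - 3)/(n + 2)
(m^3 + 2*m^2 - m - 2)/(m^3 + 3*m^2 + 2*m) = (m - 1)/m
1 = 1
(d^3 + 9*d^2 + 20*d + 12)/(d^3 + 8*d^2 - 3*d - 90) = (d^2 + 3*d + 2)/(d^2 + 2*d - 15)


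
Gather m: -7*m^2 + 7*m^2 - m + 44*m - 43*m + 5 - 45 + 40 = 0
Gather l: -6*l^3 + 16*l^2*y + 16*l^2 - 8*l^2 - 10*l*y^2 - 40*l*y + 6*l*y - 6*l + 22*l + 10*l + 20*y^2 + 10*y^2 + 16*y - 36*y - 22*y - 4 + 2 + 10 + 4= -6*l^3 + l^2*(16*y + 8) + l*(-10*y^2 - 34*y + 26) + 30*y^2 - 42*y + 12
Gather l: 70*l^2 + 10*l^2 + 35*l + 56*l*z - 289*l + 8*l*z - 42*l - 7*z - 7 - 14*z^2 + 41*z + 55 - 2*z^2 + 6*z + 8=80*l^2 + l*(64*z - 296) - 16*z^2 + 40*z + 56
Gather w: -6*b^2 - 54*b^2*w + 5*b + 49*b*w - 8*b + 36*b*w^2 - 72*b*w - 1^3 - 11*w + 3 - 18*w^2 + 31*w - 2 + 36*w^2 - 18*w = -6*b^2 - 3*b + w^2*(36*b + 18) + w*(-54*b^2 - 23*b + 2)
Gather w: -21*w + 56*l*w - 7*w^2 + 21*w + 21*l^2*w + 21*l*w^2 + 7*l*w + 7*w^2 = 21*l*w^2 + w*(21*l^2 + 63*l)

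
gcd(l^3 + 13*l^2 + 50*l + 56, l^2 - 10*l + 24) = 1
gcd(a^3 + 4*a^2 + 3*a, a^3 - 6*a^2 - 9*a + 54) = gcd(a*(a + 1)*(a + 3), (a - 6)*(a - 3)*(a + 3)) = a + 3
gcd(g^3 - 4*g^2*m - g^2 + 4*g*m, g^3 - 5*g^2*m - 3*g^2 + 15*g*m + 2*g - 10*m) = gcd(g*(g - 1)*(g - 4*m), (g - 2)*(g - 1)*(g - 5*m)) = g - 1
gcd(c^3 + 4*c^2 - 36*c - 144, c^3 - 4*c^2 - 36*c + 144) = c^2 - 36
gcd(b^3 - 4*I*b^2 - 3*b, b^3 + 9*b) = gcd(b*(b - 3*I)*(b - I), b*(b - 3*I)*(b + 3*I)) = b^2 - 3*I*b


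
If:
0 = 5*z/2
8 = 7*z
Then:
No Solution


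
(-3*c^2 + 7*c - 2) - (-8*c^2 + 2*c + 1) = 5*c^2 + 5*c - 3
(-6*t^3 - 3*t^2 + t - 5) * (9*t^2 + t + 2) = -54*t^5 - 33*t^4 - 6*t^3 - 50*t^2 - 3*t - 10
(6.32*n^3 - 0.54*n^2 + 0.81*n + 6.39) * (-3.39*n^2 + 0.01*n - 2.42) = -21.4248*n^5 + 1.8938*n^4 - 18.0457*n^3 - 20.3472*n^2 - 1.8963*n - 15.4638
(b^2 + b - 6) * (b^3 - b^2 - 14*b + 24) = b^5 - 21*b^3 + 16*b^2 + 108*b - 144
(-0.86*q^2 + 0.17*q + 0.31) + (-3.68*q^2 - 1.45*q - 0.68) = -4.54*q^2 - 1.28*q - 0.37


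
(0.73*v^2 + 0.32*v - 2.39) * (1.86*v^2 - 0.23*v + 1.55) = 1.3578*v^4 + 0.4273*v^3 - 3.3875*v^2 + 1.0457*v - 3.7045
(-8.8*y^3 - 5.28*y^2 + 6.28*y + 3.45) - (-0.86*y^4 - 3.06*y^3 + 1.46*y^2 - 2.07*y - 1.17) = 0.86*y^4 - 5.74*y^3 - 6.74*y^2 + 8.35*y + 4.62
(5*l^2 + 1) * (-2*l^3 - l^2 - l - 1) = -10*l^5 - 5*l^4 - 7*l^3 - 6*l^2 - l - 1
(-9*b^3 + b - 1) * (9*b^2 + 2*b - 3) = -81*b^5 - 18*b^4 + 36*b^3 - 7*b^2 - 5*b + 3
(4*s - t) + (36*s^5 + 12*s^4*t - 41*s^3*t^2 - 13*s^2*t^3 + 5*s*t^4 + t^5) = 36*s^5 + 12*s^4*t - 41*s^3*t^2 - 13*s^2*t^3 + 5*s*t^4 + 4*s + t^5 - t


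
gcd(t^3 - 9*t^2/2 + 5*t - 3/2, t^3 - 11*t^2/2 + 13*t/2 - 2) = t^2 - 3*t/2 + 1/2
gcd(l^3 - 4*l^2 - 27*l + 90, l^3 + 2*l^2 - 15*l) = l^2 + 2*l - 15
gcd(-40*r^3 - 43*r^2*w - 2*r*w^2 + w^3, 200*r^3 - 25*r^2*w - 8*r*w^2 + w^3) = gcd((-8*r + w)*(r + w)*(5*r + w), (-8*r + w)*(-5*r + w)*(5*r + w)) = 40*r^2 + 3*r*w - w^2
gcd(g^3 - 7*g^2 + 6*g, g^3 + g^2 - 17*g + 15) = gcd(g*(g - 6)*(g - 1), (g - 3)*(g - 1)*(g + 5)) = g - 1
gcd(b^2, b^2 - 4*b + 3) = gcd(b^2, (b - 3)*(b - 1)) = 1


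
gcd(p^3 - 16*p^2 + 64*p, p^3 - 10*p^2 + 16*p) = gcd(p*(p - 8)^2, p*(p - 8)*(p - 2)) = p^2 - 8*p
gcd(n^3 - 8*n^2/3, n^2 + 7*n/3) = n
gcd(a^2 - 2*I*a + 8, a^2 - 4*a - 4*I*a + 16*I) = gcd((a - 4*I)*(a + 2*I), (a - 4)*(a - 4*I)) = a - 4*I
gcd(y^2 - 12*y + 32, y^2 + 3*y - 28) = y - 4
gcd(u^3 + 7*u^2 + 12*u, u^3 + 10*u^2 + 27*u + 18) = u + 3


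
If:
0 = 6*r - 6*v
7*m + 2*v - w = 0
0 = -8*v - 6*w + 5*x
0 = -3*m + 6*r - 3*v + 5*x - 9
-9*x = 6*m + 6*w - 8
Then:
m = -620/2427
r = 667/809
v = 667/809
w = -338/2427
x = 932/809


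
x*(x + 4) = x^2 + 4*x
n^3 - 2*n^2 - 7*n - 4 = (n - 4)*(n + 1)^2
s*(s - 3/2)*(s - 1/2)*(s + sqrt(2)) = s^4 - 2*s^3 + sqrt(2)*s^3 - 2*sqrt(2)*s^2 + 3*s^2/4 + 3*sqrt(2)*s/4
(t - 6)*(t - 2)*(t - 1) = t^3 - 9*t^2 + 20*t - 12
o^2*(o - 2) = o^3 - 2*o^2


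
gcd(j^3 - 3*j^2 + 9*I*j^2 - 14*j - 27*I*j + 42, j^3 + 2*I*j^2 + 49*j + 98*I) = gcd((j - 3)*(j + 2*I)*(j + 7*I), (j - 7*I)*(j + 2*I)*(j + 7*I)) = j^2 + 9*I*j - 14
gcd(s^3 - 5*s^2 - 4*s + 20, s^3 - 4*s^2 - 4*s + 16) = s^2 - 4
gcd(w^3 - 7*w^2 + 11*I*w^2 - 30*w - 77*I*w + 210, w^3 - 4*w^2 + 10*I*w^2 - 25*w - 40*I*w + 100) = w + 5*I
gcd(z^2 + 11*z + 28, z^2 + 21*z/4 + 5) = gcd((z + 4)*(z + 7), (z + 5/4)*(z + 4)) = z + 4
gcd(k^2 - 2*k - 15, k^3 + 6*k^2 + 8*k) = 1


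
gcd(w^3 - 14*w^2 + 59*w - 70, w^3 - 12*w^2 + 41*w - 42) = w^2 - 9*w + 14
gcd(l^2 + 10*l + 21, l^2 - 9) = l + 3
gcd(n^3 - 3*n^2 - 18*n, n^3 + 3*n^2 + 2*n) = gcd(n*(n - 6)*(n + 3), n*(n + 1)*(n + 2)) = n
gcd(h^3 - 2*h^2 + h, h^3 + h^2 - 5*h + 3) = h^2 - 2*h + 1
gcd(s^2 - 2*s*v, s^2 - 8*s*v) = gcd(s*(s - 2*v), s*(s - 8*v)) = s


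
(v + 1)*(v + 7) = v^2 + 8*v + 7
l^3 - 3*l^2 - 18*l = l*(l - 6)*(l + 3)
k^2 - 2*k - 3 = (k - 3)*(k + 1)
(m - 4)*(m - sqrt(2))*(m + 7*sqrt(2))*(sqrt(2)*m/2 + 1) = sqrt(2)*m^4/2 - 2*sqrt(2)*m^3 + 7*m^3 - 28*m^2 - sqrt(2)*m^2 - 14*m + 4*sqrt(2)*m + 56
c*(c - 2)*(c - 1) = c^3 - 3*c^2 + 2*c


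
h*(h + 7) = h^2 + 7*h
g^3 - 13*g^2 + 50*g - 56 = (g - 7)*(g - 4)*(g - 2)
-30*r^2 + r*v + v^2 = (-5*r + v)*(6*r + v)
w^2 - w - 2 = (w - 2)*(w + 1)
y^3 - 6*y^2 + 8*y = y*(y - 4)*(y - 2)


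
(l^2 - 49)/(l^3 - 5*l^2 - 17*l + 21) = (l + 7)/(l^2 + 2*l - 3)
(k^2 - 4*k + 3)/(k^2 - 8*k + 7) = (k - 3)/(k - 7)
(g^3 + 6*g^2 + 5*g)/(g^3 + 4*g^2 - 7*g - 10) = g/(g - 2)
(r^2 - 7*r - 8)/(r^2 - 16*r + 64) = (r + 1)/(r - 8)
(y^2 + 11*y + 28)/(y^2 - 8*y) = (y^2 + 11*y + 28)/(y*(y - 8))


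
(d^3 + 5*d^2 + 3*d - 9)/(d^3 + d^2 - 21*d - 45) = (d - 1)/(d - 5)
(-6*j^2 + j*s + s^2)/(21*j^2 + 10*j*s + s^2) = (-2*j + s)/(7*j + s)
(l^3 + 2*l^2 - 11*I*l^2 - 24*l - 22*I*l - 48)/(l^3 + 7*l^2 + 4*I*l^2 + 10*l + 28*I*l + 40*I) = (l^2 - 11*I*l - 24)/(l^2 + l*(5 + 4*I) + 20*I)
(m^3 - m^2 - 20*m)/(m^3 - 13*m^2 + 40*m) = (m + 4)/(m - 8)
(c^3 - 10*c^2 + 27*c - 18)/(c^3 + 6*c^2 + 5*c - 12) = (c^2 - 9*c + 18)/(c^2 + 7*c + 12)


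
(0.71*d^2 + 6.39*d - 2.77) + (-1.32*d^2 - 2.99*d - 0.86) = -0.61*d^2 + 3.4*d - 3.63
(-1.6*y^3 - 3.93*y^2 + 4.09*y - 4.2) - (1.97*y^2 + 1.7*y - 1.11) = -1.6*y^3 - 5.9*y^2 + 2.39*y - 3.09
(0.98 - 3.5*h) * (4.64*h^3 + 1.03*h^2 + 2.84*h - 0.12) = -16.24*h^4 + 0.942199999999999*h^3 - 8.9306*h^2 + 3.2032*h - 0.1176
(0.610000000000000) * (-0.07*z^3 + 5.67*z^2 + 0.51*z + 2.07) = -0.0427*z^3 + 3.4587*z^2 + 0.3111*z + 1.2627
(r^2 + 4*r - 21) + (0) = r^2 + 4*r - 21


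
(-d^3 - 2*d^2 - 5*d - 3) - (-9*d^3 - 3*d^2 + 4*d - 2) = 8*d^3 + d^2 - 9*d - 1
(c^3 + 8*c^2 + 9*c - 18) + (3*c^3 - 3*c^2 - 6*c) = 4*c^3 + 5*c^2 + 3*c - 18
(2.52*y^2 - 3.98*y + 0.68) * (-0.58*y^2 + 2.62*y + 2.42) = -1.4616*y^4 + 8.9108*y^3 - 4.7236*y^2 - 7.85*y + 1.6456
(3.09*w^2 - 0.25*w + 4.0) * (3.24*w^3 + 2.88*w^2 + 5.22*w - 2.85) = 10.0116*w^5 + 8.0892*w^4 + 28.3698*w^3 + 1.4085*w^2 + 21.5925*w - 11.4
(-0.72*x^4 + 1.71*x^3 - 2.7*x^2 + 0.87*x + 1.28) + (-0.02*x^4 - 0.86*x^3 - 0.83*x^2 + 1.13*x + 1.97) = -0.74*x^4 + 0.85*x^3 - 3.53*x^2 + 2.0*x + 3.25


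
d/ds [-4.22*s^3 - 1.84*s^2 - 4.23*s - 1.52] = -12.66*s^2 - 3.68*s - 4.23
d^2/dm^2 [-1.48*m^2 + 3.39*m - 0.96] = -2.96000000000000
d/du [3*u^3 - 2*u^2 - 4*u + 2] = 9*u^2 - 4*u - 4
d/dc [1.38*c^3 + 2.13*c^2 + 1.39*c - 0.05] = 4.14*c^2 + 4.26*c + 1.39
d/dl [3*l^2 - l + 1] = 6*l - 1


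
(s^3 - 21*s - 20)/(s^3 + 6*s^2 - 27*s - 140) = (s + 1)/(s + 7)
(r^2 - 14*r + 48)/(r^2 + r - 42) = (r - 8)/(r + 7)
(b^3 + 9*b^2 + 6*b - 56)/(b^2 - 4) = (b^2 + 11*b + 28)/(b + 2)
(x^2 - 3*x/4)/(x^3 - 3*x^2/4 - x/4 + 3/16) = 4*x/(4*x^2 - 1)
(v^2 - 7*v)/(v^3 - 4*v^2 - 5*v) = (7 - v)/(-v^2 + 4*v + 5)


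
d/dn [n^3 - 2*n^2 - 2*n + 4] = 3*n^2 - 4*n - 2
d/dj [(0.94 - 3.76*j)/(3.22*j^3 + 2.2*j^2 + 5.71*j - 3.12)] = (24.2144*j^3 - 0.808399999999999*j^2 - 4.136*j + 6.3638)/(10.3684*j^6 + 14.168*j^5 + 41.6124*j^4 + 5.0312*j^3 + 18.8761*j^2 - 35.6304*j + 9.7344)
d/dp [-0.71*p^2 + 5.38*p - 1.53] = 5.38 - 1.42*p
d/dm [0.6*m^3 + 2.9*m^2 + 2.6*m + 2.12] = 1.8*m^2 + 5.8*m + 2.6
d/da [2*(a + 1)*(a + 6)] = 4*a + 14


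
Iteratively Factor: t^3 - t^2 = (t)*(t^2 - t) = t*(t - 1)*(t)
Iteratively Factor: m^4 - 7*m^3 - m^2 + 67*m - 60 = (m - 5)*(m^3 - 2*m^2 - 11*m + 12) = (m - 5)*(m + 3)*(m^2 - 5*m + 4) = (m - 5)*(m - 1)*(m + 3)*(m - 4)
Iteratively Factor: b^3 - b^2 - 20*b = (b - 5)*(b^2 + 4*b) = b*(b - 5)*(b + 4)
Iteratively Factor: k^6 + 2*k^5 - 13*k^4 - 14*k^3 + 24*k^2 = (k)*(k^5 + 2*k^4 - 13*k^3 - 14*k^2 + 24*k) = k^2*(k^4 + 2*k^3 - 13*k^2 - 14*k + 24) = k^2*(k + 2)*(k^3 - 13*k + 12) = k^2*(k + 2)*(k + 4)*(k^2 - 4*k + 3) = k^2*(k - 3)*(k + 2)*(k + 4)*(k - 1)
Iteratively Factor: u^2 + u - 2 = (u - 1)*(u + 2)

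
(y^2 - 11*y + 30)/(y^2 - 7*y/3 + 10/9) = 9*(y^2 - 11*y + 30)/(9*y^2 - 21*y + 10)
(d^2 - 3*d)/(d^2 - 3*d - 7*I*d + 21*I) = d/(d - 7*I)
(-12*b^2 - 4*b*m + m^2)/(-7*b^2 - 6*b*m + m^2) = (12*b^2 + 4*b*m - m^2)/(7*b^2 + 6*b*m - m^2)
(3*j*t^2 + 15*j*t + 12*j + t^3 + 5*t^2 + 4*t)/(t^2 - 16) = (3*j*t + 3*j + t^2 + t)/(t - 4)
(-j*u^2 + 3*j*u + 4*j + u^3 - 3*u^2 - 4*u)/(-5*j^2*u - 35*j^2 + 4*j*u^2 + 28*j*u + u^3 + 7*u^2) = (u^2 - 3*u - 4)/(5*j*u + 35*j + u^2 + 7*u)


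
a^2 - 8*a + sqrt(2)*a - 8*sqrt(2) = (a - 8)*(a + sqrt(2))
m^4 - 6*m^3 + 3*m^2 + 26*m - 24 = (m - 4)*(m - 3)*(m - 1)*(m + 2)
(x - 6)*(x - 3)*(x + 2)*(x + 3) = x^4 - 4*x^3 - 21*x^2 + 36*x + 108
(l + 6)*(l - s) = l^2 - l*s + 6*l - 6*s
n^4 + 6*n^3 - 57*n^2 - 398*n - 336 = (n - 8)*(n + 1)*(n + 6)*(n + 7)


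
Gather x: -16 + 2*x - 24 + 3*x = 5*x - 40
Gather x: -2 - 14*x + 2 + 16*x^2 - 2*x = 16*x^2 - 16*x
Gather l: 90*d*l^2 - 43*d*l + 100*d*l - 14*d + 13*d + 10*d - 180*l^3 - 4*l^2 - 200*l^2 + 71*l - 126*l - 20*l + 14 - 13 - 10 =9*d - 180*l^3 + l^2*(90*d - 204) + l*(57*d - 75) - 9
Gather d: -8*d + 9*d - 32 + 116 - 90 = d - 6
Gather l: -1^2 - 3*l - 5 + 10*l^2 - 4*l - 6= 10*l^2 - 7*l - 12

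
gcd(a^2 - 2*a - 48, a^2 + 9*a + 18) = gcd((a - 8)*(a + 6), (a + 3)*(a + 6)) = a + 6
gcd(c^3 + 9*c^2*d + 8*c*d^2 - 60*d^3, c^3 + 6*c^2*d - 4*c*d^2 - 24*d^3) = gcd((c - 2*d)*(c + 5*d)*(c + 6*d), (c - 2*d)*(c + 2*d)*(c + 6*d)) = c^2 + 4*c*d - 12*d^2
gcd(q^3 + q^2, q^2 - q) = q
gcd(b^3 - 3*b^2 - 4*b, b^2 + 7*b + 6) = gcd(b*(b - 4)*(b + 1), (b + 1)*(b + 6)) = b + 1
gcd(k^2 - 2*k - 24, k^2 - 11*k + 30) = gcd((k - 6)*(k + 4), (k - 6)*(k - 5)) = k - 6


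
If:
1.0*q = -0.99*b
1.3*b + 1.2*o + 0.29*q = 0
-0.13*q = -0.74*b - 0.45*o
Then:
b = 0.00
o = 0.00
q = 0.00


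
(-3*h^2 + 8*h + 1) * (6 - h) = 3*h^3 - 26*h^2 + 47*h + 6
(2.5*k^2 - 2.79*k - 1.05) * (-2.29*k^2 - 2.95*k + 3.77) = -5.725*k^4 - 0.9859*k^3 + 20.06*k^2 - 7.4208*k - 3.9585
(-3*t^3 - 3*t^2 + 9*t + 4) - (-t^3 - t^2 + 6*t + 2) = -2*t^3 - 2*t^2 + 3*t + 2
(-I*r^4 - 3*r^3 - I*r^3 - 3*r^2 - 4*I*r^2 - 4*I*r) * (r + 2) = -I*r^5 - 3*r^4 - 3*I*r^4 - 9*r^3 - 6*I*r^3 - 6*r^2 - 12*I*r^2 - 8*I*r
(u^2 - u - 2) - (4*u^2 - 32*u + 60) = -3*u^2 + 31*u - 62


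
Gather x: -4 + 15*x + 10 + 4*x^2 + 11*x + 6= 4*x^2 + 26*x + 12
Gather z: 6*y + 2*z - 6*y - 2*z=0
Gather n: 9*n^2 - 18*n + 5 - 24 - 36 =9*n^2 - 18*n - 55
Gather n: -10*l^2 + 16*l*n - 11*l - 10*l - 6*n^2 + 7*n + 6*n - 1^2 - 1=-10*l^2 - 21*l - 6*n^2 + n*(16*l + 13) - 2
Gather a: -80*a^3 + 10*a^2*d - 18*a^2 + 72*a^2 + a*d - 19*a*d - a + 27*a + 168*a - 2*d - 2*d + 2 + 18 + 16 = -80*a^3 + a^2*(10*d + 54) + a*(194 - 18*d) - 4*d + 36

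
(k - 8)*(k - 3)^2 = k^3 - 14*k^2 + 57*k - 72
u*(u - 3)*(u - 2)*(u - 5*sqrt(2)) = u^4 - 5*sqrt(2)*u^3 - 5*u^3 + 6*u^2 + 25*sqrt(2)*u^2 - 30*sqrt(2)*u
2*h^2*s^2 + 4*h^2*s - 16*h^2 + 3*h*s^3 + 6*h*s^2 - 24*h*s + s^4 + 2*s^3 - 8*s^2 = (h + s)*(2*h + s)*(s - 2)*(s + 4)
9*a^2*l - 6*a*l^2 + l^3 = l*(-3*a + l)^2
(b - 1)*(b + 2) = b^2 + b - 2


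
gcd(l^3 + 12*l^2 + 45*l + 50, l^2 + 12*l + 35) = l + 5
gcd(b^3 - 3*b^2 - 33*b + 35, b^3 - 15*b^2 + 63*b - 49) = b^2 - 8*b + 7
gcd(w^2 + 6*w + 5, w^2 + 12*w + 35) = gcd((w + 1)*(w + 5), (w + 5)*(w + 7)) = w + 5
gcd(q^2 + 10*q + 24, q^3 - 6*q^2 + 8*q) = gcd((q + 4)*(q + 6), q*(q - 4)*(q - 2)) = 1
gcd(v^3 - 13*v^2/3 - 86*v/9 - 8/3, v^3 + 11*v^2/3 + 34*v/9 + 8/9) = v^2 + 5*v/3 + 4/9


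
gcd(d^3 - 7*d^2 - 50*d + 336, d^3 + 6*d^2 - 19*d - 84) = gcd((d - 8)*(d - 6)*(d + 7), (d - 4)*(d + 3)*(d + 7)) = d + 7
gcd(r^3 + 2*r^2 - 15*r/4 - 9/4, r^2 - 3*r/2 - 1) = r + 1/2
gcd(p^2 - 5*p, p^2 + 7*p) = p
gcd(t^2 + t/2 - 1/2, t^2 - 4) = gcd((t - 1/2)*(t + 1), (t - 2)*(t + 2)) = 1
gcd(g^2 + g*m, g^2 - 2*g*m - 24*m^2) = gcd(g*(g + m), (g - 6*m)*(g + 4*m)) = 1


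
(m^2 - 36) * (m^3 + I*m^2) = m^5 + I*m^4 - 36*m^3 - 36*I*m^2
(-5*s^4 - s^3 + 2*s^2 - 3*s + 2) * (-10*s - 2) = 50*s^5 + 20*s^4 - 18*s^3 + 26*s^2 - 14*s - 4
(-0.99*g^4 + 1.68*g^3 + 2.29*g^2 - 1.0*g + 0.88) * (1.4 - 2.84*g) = 2.8116*g^5 - 6.1572*g^4 - 4.1516*g^3 + 6.046*g^2 - 3.8992*g + 1.232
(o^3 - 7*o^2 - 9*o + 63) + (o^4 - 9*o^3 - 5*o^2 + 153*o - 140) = o^4 - 8*o^3 - 12*o^2 + 144*o - 77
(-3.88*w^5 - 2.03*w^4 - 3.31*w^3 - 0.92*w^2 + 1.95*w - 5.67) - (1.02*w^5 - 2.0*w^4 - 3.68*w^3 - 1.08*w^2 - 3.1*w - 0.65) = -4.9*w^5 - 0.0299999999999998*w^4 + 0.37*w^3 + 0.16*w^2 + 5.05*w - 5.02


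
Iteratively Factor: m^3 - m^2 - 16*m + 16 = (m - 1)*(m^2 - 16) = (m - 4)*(m - 1)*(m + 4)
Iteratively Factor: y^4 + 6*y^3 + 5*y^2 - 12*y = (y)*(y^3 + 6*y^2 + 5*y - 12) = y*(y + 3)*(y^2 + 3*y - 4) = y*(y + 3)*(y + 4)*(y - 1)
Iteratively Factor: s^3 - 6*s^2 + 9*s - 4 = (s - 4)*(s^2 - 2*s + 1) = (s - 4)*(s - 1)*(s - 1)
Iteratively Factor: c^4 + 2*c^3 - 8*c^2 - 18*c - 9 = (c + 1)*(c^3 + c^2 - 9*c - 9) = (c + 1)*(c + 3)*(c^2 - 2*c - 3) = (c + 1)^2*(c + 3)*(c - 3)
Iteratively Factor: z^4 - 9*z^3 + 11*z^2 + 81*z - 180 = (z - 4)*(z^3 - 5*z^2 - 9*z + 45) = (z - 4)*(z + 3)*(z^2 - 8*z + 15) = (z - 4)*(z - 3)*(z + 3)*(z - 5)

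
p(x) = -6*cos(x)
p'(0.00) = 0.00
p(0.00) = -6.00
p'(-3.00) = -0.85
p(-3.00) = 5.94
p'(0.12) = 0.72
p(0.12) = -5.96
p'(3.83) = -3.81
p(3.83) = 4.63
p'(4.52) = -5.89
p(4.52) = 1.15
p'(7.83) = 6.00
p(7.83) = -0.14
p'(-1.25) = -5.69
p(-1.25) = -1.89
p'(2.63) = 2.94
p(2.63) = 5.23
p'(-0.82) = -4.39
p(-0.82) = -4.09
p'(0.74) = 4.05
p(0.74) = -4.43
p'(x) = 6*sin(x)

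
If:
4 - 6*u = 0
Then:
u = 2/3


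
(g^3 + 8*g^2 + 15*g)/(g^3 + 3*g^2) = (g + 5)/g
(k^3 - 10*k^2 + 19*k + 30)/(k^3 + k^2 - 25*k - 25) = (k - 6)/(k + 5)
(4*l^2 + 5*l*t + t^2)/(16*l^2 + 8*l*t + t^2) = (l + t)/(4*l + t)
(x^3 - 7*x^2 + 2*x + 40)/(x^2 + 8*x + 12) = (x^2 - 9*x + 20)/(x + 6)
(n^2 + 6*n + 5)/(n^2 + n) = (n + 5)/n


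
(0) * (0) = 0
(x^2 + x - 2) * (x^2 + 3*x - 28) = x^4 + 4*x^3 - 27*x^2 - 34*x + 56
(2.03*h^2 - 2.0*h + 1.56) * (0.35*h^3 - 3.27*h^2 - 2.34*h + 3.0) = 0.7105*h^5 - 7.3381*h^4 + 2.3358*h^3 + 5.6688*h^2 - 9.6504*h + 4.68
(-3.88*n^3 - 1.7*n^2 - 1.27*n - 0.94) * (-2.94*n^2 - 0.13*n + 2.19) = 11.4072*n^5 + 5.5024*n^4 - 4.5424*n^3 - 0.7943*n^2 - 2.6591*n - 2.0586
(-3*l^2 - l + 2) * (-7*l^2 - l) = 21*l^4 + 10*l^3 - 13*l^2 - 2*l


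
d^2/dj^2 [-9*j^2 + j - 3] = -18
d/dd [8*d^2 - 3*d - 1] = 16*d - 3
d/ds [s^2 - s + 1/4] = 2*s - 1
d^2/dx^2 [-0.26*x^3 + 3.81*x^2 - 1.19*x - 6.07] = 7.62 - 1.56*x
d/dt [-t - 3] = -1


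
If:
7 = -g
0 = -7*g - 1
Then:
No Solution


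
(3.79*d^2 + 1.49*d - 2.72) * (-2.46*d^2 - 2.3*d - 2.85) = -9.3234*d^4 - 12.3824*d^3 - 7.5373*d^2 + 2.0095*d + 7.752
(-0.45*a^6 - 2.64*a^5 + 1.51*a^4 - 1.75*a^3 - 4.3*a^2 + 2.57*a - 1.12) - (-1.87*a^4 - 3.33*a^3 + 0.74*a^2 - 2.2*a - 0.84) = -0.45*a^6 - 2.64*a^5 + 3.38*a^4 + 1.58*a^3 - 5.04*a^2 + 4.77*a - 0.28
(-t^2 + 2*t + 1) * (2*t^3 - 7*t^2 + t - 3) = -2*t^5 + 11*t^4 - 13*t^3 - 2*t^2 - 5*t - 3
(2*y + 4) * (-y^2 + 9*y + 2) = -2*y^3 + 14*y^2 + 40*y + 8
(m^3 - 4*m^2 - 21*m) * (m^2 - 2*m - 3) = m^5 - 6*m^4 - 16*m^3 + 54*m^2 + 63*m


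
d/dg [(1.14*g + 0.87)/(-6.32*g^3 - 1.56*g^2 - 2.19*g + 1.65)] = (14.4096*g^3 + 18.2736*g^2 + 2.7144*g + 3.7863)/(39.9424*g^6 + 19.7184*g^5 + 30.1152*g^4 - 14.0232*g^3 - 0.3519*g^2 - 7.227*g + 2.7225)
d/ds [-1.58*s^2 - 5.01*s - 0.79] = -3.16*s - 5.01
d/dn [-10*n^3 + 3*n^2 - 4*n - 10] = -30*n^2 + 6*n - 4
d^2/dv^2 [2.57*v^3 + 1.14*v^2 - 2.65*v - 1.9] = 15.42*v + 2.28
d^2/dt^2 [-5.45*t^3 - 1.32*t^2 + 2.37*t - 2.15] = -32.7*t - 2.64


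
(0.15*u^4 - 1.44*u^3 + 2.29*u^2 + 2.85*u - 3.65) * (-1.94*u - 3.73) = -0.291*u^5 + 2.2341*u^4 + 0.9286*u^3 - 14.0707*u^2 - 3.5495*u + 13.6145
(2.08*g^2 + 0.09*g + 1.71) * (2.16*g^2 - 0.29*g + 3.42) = 4.4928*g^4 - 0.4088*g^3 + 10.7811*g^2 - 0.1881*g + 5.8482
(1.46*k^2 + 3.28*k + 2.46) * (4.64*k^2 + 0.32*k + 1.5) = 6.7744*k^4 + 15.6864*k^3 + 14.654*k^2 + 5.7072*k + 3.69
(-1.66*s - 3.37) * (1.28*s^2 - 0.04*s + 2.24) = -2.1248*s^3 - 4.2472*s^2 - 3.5836*s - 7.5488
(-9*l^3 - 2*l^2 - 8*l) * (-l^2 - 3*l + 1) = 9*l^5 + 29*l^4 + 5*l^3 + 22*l^2 - 8*l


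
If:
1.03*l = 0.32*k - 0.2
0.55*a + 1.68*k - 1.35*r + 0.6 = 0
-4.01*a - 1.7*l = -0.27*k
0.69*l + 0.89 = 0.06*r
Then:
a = 0.41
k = -5.15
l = -1.79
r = -5.79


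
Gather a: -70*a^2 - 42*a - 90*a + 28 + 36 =-70*a^2 - 132*a + 64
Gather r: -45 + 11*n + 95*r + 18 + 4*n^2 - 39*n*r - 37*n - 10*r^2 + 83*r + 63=4*n^2 - 26*n - 10*r^2 + r*(178 - 39*n) + 36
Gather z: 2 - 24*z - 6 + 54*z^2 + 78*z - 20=54*z^2 + 54*z - 24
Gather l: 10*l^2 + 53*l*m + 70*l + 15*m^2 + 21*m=10*l^2 + l*(53*m + 70) + 15*m^2 + 21*m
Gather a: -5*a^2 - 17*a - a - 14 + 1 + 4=-5*a^2 - 18*a - 9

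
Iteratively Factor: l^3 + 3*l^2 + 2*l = (l + 2)*(l^2 + l) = (l + 1)*(l + 2)*(l)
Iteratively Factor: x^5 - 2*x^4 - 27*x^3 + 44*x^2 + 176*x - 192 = (x - 4)*(x^4 + 2*x^3 - 19*x^2 - 32*x + 48) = (x - 4)*(x - 1)*(x^3 + 3*x^2 - 16*x - 48) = (x - 4)^2*(x - 1)*(x^2 + 7*x + 12) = (x - 4)^2*(x - 1)*(x + 3)*(x + 4)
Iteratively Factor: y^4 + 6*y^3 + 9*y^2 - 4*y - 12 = (y + 2)*(y^3 + 4*y^2 + y - 6) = (y - 1)*(y + 2)*(y^2 + 5*y + 6) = (y - 1)*(y + 2)*(y + 3)*(y + 2)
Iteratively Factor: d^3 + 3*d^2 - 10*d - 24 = (d + 2)*(d^2 + d - 12) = (d - 3)*(d + 2)*(d + 4)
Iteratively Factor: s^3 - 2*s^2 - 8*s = (s + 2)*(s^2 - 4*s) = (s - 4)*(s + 2)*(s)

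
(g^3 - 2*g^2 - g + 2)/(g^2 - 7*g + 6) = (g^2 - g - 2)/(g - 6)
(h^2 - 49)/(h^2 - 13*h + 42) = (h + 7)/(h - 6)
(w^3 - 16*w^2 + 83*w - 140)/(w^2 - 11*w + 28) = w - 5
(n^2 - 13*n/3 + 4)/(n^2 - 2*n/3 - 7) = (3*n - 4)/(3*n + 7)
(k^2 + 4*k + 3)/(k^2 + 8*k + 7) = (k + 3)/(k + 7)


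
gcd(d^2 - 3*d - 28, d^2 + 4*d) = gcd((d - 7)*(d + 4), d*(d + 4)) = d + 4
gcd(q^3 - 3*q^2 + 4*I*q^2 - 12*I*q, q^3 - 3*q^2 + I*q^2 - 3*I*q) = q^2 - 3*q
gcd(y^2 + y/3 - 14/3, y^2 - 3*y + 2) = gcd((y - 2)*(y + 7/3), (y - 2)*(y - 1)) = y - 2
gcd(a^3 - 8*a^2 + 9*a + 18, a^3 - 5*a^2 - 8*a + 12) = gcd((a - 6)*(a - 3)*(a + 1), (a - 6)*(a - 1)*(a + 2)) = a - 6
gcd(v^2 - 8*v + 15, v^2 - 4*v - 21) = 1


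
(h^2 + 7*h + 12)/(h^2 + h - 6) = (h + 4)/(h - 2)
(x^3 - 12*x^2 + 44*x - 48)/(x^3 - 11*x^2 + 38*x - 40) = (x - 6)/(x - 5)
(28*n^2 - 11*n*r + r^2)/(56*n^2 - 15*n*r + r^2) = (-4*n + r)/(-8*n + r)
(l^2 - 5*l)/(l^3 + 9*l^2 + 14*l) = (l - 5)/(l^2 + 9*l + 14)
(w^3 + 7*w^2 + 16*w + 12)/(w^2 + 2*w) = w + 5 + 6/w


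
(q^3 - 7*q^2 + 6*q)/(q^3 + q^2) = (q^2 - 7*q + 6)/(q*(q + 1))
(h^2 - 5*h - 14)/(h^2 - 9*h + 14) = (h + 2)/(h - 2)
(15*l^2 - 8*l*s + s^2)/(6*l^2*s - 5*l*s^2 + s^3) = (-5*l + s)/(s*(-2*l + s))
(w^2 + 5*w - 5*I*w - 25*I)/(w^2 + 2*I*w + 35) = (w + 5)/(w + 7*I)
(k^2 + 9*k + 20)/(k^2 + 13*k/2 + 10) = 2*(k + 5)/(2*k + 5)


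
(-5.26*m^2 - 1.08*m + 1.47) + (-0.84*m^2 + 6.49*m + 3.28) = -6.1*m^2 + 5.41*m + 4.75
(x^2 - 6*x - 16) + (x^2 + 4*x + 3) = 2*x^2 - 2*x - 13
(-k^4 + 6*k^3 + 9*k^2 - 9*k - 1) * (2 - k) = k^5 - 8*k^4 + 3*k^3 + 27*k^2 - 17*k - 2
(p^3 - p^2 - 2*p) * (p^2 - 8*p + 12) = p^5 - 9*p^4 + 18*p^3 + 4*p^2 - 24*p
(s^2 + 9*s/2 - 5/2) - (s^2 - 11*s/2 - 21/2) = 10*s + 8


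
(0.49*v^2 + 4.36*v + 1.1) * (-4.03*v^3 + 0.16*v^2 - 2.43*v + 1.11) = -1.9747*v^5 - 17.4924*v^4 - 4.9261*v^3 - 9.8749*v^2 + 2.1666*v + 1.221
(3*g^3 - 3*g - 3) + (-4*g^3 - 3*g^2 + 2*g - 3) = -g^3 - 3*g^2 - g - 6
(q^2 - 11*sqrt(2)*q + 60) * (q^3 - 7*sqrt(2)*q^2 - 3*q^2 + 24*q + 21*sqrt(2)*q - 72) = q^5 - 18*sqrt(2)*q^4 - 3*q^4 + 54*sqrt(2)*q^3 + 238*q^3 - 684*sqrt(2)*q^2 - 714*q^2 + 1440*q + 2052*sqrt(2)*q - 4320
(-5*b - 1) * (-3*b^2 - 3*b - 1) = 15*b^3 + 18*b^2 + 8*b + 1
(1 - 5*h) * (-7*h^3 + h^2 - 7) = 35*h^4 - 12*h^3 + h^2 + 35*h - 7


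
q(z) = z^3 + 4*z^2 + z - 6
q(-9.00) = -420.00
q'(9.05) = 319.11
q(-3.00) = 0.00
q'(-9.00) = 172.00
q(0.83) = -1.84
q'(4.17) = 86.53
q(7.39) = 623.42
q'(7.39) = 223.96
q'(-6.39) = 72.38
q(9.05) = 1071.88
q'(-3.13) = 5.35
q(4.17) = 140.24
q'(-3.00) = 4.00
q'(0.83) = 9.71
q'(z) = 3*z^2 + 8*z + 1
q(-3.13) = -0.61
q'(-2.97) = 3.70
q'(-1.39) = -4.32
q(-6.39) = -109.98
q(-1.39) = -2.35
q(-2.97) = 0.12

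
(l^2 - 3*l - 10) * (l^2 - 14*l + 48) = l^4 - 17*l^3 + 80*l^2 - 4*l - 480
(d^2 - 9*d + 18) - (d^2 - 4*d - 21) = 39 - 5*d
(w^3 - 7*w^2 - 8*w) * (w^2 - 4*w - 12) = w^5 - 11*w^4 + 8*w^3 + 116*w^2 + 96*w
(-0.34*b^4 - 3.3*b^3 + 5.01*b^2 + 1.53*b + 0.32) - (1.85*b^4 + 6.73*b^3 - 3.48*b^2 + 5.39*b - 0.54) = -2.19*b^4 - 10.03*b^3 + 8.49*b^2 - 3.86*b + 0.86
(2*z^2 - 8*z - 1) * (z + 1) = 2*z^3 - 6*z^2 - 9*z - 1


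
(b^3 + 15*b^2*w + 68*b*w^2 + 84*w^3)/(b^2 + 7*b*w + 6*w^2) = (b^2 + 9*b*w + 14*w^2)/(b + w)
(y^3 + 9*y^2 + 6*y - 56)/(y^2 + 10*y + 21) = (y^2 + 2*y - 8)/(y + 3)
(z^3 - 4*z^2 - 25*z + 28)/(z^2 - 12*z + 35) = (z^2 + 3*z - 4)/(z - 5)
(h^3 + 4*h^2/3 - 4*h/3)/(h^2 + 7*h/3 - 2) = h*(h + 2)/(h + 3)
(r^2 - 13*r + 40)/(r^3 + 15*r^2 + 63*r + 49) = (r^2 - 13*r + 40)/(r^3 + 15*r^2 + 63*r + 49)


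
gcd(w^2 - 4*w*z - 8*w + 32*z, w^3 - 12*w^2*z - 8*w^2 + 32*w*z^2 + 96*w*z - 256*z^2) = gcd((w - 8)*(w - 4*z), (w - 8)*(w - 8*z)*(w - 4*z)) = -w^2 + 4*w*z + 8*w - 32*z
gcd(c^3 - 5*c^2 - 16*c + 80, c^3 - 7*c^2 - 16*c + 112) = c^2 - 16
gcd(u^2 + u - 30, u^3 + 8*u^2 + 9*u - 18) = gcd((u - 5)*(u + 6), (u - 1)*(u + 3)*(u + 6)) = u + 6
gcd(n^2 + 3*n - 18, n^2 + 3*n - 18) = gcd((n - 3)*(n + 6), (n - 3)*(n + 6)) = n^2 + 3*n - 18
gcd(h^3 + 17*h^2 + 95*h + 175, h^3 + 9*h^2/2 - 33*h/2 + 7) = h + 7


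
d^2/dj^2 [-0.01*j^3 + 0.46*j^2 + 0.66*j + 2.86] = 0.92 - 0.06*j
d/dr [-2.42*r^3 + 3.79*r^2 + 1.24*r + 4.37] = -7.26*r^2 + 7.58*r + 1.24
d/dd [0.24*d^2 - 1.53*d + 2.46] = 0.48*d - 1.53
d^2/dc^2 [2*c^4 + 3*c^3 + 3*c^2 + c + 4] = 24*c^2 + 18*c + 6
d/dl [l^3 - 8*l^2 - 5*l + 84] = 3*l^2 - 16*l - 5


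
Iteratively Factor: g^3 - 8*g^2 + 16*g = (g - 4)*(g^2 - 4*g) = g*(g - 4)*(g - 4)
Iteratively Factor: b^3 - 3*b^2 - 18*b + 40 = (b + 4)*(b^2 - 7*b + 10) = (b - 2)*(b + 4)*(b - 5)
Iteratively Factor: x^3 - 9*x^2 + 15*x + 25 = (x - 5)*(x^2 - 4*x - 5) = (x - 5)^2*(x + 1)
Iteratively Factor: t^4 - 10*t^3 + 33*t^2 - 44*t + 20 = (t - 5)*(t^3 - 5*t^2 + 8*t - 4) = (t - 5)*(t - 2)*(t^2 - 3*t + 2) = (t - 5)*(t - 2)*(t - 1)*(t - 2)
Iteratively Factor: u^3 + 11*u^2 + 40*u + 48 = (u + 3)*(u^2 + 8*u + 16) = (u + 3)*(u + 4)*(u + 4)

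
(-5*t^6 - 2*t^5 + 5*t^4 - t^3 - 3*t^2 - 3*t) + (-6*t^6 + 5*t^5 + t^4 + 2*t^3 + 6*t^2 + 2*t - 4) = -11*t^6 + 3*t^5 + 6*t^4 + t^3 + 3*t^2 - t - 4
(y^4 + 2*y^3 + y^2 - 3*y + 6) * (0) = 0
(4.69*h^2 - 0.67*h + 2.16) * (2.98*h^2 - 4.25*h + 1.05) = 13.9762*h^4 - 21.9291*h^3 + 14.2088*h^2 - 9.8835*h + 2.268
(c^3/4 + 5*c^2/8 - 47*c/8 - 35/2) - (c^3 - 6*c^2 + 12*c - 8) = -3*c^3/4 + 53*c^2/8 - 143*c/8 - 19/2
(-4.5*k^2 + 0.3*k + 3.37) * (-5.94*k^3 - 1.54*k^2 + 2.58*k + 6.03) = 26.73*k^5 + 5.148*k^4 - 32.0898*k^3 - 31.5508*k^2 + 10.5036*k + 20.3211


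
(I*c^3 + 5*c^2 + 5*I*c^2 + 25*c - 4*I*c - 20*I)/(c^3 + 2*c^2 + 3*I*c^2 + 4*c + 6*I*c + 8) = (I*c^2 + c*(4 + 5*I) + 20)/(c^2 + c*(2 + 4*I) + 8*I)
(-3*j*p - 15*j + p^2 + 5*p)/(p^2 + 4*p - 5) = (-3*j + p)/(p - 1)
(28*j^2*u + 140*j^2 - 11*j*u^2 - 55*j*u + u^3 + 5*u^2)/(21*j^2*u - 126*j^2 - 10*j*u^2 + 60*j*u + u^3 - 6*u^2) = (-4*j*u - 20*j + u^2 + 5*u)/(-3*j*u + 18*j + u^2 - 6*u)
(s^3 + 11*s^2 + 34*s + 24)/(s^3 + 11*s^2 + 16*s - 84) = (s^2 + 5*s + 4)/(s^2 + 5*s - 14)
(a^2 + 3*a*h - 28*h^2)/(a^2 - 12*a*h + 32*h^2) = (a + 7*h)/(a - 8*h)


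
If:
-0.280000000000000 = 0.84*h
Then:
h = -0.33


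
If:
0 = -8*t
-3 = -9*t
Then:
No Solution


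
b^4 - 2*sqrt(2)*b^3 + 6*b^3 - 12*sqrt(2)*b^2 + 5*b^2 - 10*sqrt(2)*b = b*(b + 1)*(b + 5)*(b - 2*sqrt(2))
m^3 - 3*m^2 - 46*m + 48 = (m - 8)*(m - 1)*(m + 6)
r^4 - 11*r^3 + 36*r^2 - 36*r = r*(r - 6)*(r - 3)*(r - 2)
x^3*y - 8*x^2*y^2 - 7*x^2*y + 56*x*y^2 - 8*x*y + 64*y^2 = (x - 8)*(x - 8*y)*(x*y + y)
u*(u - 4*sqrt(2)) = u^2 - 4*sqrt(2)*u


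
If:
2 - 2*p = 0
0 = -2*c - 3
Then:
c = -3/2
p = 1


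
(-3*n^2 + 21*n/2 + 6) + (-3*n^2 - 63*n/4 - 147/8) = -6*n^2 - 21*n/4 - 99/8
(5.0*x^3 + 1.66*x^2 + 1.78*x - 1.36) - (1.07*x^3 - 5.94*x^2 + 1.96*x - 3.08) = 3.93*x^3 + 7.6*x^2 - 0.18*x + 1.72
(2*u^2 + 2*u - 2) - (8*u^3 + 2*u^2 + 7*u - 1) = -8*u^3 - 5*u - 1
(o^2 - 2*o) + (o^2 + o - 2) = 2*o^2 - o - 2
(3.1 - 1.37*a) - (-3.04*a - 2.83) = 1.67*a + 5.93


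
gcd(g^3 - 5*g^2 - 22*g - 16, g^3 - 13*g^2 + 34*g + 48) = g^2 - 7*g - 8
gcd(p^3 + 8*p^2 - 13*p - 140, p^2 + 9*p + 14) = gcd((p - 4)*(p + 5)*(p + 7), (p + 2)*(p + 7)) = p + 7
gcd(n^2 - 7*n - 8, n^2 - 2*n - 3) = n + 1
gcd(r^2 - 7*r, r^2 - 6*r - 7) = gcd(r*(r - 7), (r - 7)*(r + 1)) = r - 7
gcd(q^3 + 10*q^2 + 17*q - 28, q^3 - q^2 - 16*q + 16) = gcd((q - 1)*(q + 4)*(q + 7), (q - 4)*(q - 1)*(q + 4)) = q^2 + 3*q - 4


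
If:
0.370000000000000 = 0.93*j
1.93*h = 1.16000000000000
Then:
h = 0.60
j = 0.40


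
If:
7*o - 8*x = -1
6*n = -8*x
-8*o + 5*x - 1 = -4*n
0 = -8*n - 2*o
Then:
No Solution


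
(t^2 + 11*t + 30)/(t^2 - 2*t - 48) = (t + 5)/(t - 8)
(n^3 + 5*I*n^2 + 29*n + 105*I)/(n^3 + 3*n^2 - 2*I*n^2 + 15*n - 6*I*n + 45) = (n + 7*I)/(n + 3)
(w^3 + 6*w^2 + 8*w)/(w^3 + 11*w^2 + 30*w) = (w^2 + 6*w + 8)/(w^2 + 11*w + 30)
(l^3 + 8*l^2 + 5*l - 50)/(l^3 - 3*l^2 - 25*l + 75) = (l^2 + 3*l - 10)/(l^2 - 8*l + 15)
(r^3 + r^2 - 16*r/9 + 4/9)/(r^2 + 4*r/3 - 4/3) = r - 1/3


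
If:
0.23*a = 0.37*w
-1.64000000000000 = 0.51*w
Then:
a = -5.17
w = -3.22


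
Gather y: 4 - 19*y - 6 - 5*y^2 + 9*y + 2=-5*y^2 - 10*y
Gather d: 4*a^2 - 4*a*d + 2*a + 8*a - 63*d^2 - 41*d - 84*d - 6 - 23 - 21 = 4*a^2 + 10*a - 63*d^2 + d*(-4*a - 125) - 50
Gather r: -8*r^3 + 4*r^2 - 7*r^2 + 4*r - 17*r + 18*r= -8*r^3 - 3*r^2 + 5*r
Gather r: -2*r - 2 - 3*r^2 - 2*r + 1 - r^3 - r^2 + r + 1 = -r^3 - 4*r^2 - 3*r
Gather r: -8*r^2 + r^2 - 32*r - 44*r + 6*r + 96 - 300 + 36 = -7*r^2 - 70*r - 168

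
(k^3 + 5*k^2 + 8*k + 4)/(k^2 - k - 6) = (k^2 + 3*k + 2)/(k - 3)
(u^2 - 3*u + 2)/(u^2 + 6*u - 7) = (u - 2)/(u + 7)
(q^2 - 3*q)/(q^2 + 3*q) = (q - 3)/(q + 3)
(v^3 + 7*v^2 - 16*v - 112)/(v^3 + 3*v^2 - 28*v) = (v + 4)/v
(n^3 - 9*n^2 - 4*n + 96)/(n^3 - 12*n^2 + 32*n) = (n + 3)/n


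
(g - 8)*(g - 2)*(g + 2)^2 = g^4 - 6*g^3 - 20*g^2 + 24*g + 64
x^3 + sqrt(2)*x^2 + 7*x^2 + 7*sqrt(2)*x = x*(x + 7)*(x + sqrt(2))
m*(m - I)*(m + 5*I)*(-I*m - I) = -I*m^4 + 4*m^3 - I*m^3 + 4*m^2 - 5*I*m^2 - 5*I*m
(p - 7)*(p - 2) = p^2 - 9*p + 14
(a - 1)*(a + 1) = a^2 - 1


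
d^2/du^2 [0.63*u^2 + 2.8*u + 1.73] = 1.26000000000000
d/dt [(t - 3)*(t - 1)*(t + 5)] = 3*t^2 + 2*t - 17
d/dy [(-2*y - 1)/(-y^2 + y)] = (-2*y^2 - 2*y + 1)/(y^2*(y^2 - 2*y + 1))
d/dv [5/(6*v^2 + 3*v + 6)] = 5*(-4*v - 1)/(3*(2*v^2 + v + 2)^2)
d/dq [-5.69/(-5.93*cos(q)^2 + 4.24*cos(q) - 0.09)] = (67.4834*cos(q) - 24.1256)*sin(q)/(5.93*cos(q)^2 - 4.24*cos(q) + 0.09)^2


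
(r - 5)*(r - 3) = r^2 - 8*r + 15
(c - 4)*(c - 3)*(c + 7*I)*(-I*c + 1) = -I*c^4 + 8*c^3 + 7*I*c^3 - 56*c^2 - 5*I*c^2 + 96*c - 49*I*c + 84*I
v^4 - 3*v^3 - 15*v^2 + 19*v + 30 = (v - 5)*(v - 2)*(v + 1)*(v + 3)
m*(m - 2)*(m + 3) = m^3 + m^2 - 6*m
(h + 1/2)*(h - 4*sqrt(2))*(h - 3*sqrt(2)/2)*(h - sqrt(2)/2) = h^4 - 6*sqrt(2)*h^3 + h^3/2 - 3*sqrt(2)*h^2 + 35*h^2/2 - 6*sqrt(2)*h + 35*h/4 - 3*sqrt(2)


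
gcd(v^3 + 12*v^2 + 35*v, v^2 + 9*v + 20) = v + 5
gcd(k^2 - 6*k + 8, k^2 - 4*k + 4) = k - 2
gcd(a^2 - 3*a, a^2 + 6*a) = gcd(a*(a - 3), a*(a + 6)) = a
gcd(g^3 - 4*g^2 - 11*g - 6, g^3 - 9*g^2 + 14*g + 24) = g^2 - 5*g - 6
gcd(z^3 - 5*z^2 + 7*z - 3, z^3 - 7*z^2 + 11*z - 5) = z^2 - 2*z + 1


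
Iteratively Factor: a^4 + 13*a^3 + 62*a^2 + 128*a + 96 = (a + 4)*(a^3 + 9*a^2 + 26*a + 24) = (a + 3)*(a + 4)*(a^2 + 6*a + 8) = (a + 3)*(a + 4)^2*(a + 2)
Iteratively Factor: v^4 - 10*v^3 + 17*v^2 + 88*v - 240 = (v - 4)*(v^3 - 6*v^2 - 7*v + 60) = (v - 5)*(v - 4)*(v^2 - v - 12) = (v - 5)*(v - 4)^2*(v + 3)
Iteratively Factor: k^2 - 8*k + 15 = (k - 3)*(k - 5)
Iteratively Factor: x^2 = (x)*(x)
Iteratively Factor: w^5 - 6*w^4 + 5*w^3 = (w - 1)*(w^4 - 5*w^3) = w*(w - 1)*(w^3 - 5*w^2) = w^2*(w - 1)*(w^2 - 5*w) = w^3*(w - 1)*(w - 5)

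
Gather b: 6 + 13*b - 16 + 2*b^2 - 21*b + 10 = 2*b^2 - 8*b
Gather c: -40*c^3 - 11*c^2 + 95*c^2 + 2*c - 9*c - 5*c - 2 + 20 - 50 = -40*c^3 + 84*c^2 - 12*c - 32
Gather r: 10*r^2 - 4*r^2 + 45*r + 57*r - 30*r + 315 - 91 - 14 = 6*r^2 + 72*r + 210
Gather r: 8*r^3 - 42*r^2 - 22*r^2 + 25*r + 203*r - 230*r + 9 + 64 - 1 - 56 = 8*r^3 - 64*r^2 - 2*r + 16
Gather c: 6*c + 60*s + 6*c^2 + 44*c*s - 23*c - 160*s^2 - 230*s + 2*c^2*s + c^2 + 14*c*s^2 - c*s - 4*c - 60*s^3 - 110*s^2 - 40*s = c^2*(2*s + 7) + c*(14*s^2 + 43*s - 21) - 60*s^3 - 270*s^2 - 210*s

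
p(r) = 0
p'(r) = 0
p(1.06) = 0.00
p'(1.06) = 0.00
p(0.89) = 0.00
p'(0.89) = 0.00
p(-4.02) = 0.00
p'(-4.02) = 0.00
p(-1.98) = 0.00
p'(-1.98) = 0.00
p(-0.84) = 0.00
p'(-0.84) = 0.00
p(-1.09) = 0.00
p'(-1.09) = 0.00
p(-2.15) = 0.00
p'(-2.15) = 0.00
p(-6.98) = 0.00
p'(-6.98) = 0.00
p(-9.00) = 0.00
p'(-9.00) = 0.00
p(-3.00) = 0.00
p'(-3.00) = 0.00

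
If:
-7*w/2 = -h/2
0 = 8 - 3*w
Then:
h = 56/3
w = 8/3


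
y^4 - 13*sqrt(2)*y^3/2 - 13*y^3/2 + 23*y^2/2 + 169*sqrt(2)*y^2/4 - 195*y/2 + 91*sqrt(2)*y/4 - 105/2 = (y - 7)*(y + 1/2)*(y - 5*sqrt(2))*(y - 3*sqrt(2)/2)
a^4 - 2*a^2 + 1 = (a - 1)^2*(a + 1)^2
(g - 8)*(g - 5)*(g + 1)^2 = g^4 - 11*g^3 + 15*g^2 + 67*g + 40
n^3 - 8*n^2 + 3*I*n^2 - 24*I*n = n*(n - 8)*(n + 3*I)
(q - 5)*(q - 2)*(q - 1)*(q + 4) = q^4 - 4*q^3 - 15*q^2 + 58*q - 40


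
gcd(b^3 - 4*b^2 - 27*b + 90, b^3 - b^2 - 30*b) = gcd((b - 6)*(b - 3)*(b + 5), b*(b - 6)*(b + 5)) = b^2 - b - 30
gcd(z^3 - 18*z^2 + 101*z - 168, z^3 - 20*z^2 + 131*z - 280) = z^2 - 15*z + 56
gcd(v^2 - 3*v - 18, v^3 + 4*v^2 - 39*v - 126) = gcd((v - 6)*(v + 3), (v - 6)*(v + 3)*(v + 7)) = v^2 - 3*v - 18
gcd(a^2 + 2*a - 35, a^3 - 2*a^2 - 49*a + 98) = a + 7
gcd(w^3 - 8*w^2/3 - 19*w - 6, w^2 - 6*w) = w - 6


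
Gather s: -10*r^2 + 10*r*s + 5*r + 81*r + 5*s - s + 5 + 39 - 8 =-10*r^2 + 86*r + s*(10*r + 4) + 36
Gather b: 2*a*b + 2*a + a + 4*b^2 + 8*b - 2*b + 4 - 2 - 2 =3*a + 4*b^2 + b*(2*a + 6)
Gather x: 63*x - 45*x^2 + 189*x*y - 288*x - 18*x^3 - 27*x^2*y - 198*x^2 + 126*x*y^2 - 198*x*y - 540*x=-18*x^3 + x^2*(-27*y - 243) + x*(126*y^2 - 9*y - 765)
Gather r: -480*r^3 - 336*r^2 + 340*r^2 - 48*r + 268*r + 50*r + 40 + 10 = -480*r^3 + 4*r^2 + 270*r + 50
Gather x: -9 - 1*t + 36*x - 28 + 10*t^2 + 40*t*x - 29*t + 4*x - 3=10*t^2 - 30*t + x*(40*t + 40) - 40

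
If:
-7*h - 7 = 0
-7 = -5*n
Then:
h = -1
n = 7/5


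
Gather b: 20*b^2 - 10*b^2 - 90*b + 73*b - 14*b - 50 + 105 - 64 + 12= 10*b^2 - 31*b + 3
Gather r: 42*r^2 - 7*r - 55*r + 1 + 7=42*r^2 - 62*r + 8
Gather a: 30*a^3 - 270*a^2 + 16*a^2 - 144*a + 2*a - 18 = 30*a^3 - 254*a^2 - 142*a - 18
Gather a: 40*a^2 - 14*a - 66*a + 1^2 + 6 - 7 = 40*a^2 - 80*a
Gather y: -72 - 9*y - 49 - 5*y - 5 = -14*y - 126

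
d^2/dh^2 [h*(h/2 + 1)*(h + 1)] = 3*h + 3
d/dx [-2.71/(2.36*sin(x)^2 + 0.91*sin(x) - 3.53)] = (12.7912*sin(x) + 2.4661)*cos(x)/(2.36*sin(x)^2 + 0.91*sin(x) - 3.53)^2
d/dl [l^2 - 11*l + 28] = 2*l - 11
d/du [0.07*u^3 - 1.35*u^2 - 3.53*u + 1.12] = 0.21*u^2 - 2.7*u - 3.53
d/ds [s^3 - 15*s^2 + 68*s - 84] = 3*s^2 - 30*s + 68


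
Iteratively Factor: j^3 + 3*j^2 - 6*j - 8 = (j + 4)*(j^2 - j - 2) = (j - 2)*(j + 4)*(j + 1)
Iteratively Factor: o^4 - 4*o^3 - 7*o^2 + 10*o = (o + 2)*(o^3 - 6*o^2 + 5*o) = (o - 5)*(o + 2)*(o^2 - o) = o*(o - 5)*(o + 2)*(o - 1)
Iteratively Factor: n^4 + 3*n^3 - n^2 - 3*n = (n - 1)*(n^3 + 4*n^2 + 3*n) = (n - 1)*(n + 3)*(n^2 + n) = n*(n - 1)*(n + 3)*(n + 1)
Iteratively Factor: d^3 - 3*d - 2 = (d + 1)*(d^2 - d - 2) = (d - 2)*(d + 1)*(d + 1)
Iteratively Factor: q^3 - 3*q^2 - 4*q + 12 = (q + 2)*(q^2 - 5*q + 6) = (q - 3)*(q + 2)*(q - 2)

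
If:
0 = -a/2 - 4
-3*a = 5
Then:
No Solution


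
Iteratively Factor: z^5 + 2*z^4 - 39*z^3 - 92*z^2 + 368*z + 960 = (z - 4)*(z^4 + 6*z^3 - 15*z^2 - 152*z - 240) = (z - 4)*(z + 4)*(z^3 + 2*z^2 - 23*z - 60) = (z - 5)*(z - 4)*(z + 4)*(z^2 + 7*z + 12) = (z - 5)*(z - 4)*(z + 4)^2*(z + 3)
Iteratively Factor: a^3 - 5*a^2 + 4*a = (a)*(a^2 - 5*a + 4) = a*(a - 4)*(a - 1)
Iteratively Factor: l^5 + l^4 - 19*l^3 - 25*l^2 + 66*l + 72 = (l + 3)*(l^4 - 2*l^3 - 13*l^2 + 14*l + 24) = (l - 2)*(l + 3)*(l^3 - 13*l - 12) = (l - 4)*(l - 2)*(l + 3)*(l^2 + 4*l + 3) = (l - 4)*(l - 2)*(l + 1)*(l + 3)*(l + 3)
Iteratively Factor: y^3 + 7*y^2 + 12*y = (y)*(y^2 + 7*y + 12) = y*(y + 4)*(y + 3)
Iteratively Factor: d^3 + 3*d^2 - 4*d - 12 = (d - 2)*(d^2 + 5*d + 6) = (d - 2)*(d + 2)*(d + 3)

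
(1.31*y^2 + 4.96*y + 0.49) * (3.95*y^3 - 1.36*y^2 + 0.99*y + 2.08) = 5.1745*y^5 + 17.8104*y^4 - 3.5132*y^3 + 6.9688*y^2 + 10.8019*y + 1.0192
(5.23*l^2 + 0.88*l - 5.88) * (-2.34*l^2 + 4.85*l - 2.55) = -12.2382*l^4 + 23.3063*l^3 + 4.6907*l^2 - 30.762*l + 14.994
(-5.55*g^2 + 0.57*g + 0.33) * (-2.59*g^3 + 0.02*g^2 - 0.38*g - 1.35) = 14.3745*g^5 - 1.5873*g^4 + 1.2657*g^3 + 7.2825*g^2 - 0.8949*g - 0.4455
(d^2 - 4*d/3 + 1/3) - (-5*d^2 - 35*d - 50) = 6*d^2 + 101*d/3 + 151/3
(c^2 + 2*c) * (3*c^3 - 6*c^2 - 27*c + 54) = 3*c^5 - 39*c^3 + 108*c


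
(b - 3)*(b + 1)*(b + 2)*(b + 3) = b^4 + 3*b^3 - 7*b^2 - 27*b - 18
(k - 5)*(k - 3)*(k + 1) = k^3 - 7*k^2 + 7*k + 15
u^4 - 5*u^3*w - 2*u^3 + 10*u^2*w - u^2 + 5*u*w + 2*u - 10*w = (u - 2)*(u - 1)*(u + 1)*(u - 5*w)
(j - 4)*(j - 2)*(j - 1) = j^3 - 7*j^2 + 14*j - 8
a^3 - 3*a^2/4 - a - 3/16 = (a - 3/2)*(a + 1/4)*(a + 1/2)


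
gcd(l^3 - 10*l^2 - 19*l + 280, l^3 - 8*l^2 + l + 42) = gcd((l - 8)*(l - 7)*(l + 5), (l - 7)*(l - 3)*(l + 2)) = l - 7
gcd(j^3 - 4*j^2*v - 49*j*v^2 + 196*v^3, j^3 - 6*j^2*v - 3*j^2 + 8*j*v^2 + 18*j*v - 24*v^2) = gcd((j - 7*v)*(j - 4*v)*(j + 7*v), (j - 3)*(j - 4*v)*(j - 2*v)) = -j + 4*v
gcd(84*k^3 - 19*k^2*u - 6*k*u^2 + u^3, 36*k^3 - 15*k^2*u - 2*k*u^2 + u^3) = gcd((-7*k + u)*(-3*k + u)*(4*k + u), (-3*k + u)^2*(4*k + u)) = -12*k^2 + k*u + u^2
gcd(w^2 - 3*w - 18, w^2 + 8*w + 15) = w + 3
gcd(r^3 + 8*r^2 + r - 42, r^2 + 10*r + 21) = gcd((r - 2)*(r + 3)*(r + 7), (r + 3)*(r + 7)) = r^2 + 10*r + 21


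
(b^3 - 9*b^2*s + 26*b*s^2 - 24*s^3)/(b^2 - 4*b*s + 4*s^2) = (-b^2 + 7*b*s - 12*s^2)/(-b + 2*s)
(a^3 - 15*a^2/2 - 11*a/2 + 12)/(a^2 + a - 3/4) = 2*(a^2 - 9*a + 8)/(2*a - 1)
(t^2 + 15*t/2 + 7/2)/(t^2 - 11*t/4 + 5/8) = 4*(2*t^2 + 15*t + 7)/(8*t^2 - 22*t + 5)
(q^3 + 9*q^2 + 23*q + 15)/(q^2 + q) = q + 8 + 15/q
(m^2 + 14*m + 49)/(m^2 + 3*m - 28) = (m + 7)/(m - 4)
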